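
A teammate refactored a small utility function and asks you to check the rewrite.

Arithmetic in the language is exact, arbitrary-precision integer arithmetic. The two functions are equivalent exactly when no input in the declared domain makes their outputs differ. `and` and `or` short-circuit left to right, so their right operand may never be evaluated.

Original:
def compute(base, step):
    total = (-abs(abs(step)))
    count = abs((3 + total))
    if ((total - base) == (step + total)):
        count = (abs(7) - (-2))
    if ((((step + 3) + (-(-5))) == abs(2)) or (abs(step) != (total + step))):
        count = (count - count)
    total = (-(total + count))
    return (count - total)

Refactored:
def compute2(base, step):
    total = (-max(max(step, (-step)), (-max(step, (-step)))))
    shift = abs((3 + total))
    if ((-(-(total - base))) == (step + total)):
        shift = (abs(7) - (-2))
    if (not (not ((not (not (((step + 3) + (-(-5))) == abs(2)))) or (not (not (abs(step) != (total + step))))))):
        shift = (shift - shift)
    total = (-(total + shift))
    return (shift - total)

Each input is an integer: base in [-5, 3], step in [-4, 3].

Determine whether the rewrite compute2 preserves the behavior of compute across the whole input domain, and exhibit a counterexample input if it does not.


Side by side, the visible changes include: min/max/abs usage differs; local variable names differ; boolean connective usage differs.
Spot check at base=-4, step=-3 — compute: total=-3, then count=0, then ((total - base) == (step + total)) is false, then ((((step + 3) + (-(-5))) == abs(2)) or (abs(step) != (total + step))) is true, then count=0, then total=3, then returns -3. compute2: total=-3, then shift=0, then ((-(-(total - base))) == (step + total)) is false, then (not (not ((not (not (((step + 3) + (-(-5))) == abs(2)))) or (not (not (abs(step) != (total + step))))))) is true, then shift=0, then total=3, then returns -3. Both give -3.
An exhaustive pass over the 72 declared inputs shows identical outputs.
verdict: equivalent


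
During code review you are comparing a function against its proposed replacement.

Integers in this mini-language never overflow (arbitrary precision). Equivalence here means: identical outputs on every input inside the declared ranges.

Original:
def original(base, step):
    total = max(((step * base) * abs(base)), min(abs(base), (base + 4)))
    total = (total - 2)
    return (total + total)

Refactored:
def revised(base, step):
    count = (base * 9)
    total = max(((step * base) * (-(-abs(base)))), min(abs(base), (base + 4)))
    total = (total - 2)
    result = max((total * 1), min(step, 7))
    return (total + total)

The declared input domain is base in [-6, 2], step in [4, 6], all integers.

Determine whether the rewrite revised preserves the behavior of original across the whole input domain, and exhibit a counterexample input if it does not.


Side by side, the visible changes include: statement counts differ, plus local variable names differ, plus constant usage differs, plus min/max/abs usage differs, plus arithmetic usage differs.
One worked example (base=-6, step=6) — original: total=-2, then total=-4, then returns -8; revised: count=-54, then total=-2, then total=-4, then result=6, then returns -8; agreement on -8.
Checked all 27 inputs in the declared domain: the outputs agree on every one.
verdict: equivalent


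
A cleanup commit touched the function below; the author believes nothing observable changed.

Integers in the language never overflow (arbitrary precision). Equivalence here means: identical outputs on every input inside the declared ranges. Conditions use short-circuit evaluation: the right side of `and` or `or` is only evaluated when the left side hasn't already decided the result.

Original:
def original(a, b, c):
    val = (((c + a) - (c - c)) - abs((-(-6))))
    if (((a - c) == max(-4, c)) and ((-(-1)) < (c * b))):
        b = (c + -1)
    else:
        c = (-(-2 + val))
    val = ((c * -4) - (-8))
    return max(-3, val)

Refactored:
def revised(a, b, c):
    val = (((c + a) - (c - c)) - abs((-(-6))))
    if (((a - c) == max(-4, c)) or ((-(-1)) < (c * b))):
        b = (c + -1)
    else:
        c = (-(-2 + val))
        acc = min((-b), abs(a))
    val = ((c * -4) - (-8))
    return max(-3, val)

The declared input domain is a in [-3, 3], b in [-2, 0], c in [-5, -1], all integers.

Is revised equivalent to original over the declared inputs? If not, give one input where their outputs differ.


There is a counterexample at a=-3, b=-2, c=-5: -3 on one side, 28 on the other.
original: val becomes -14; next (((a - c) == max(-4, c)) and ((-(-1)) < (c * b))) evaluates to false; next c becomes 16; next val becomes -56; next final value -3
revised: val becomes -14; next (((a - c) == max(-4, c)) or ((-(-1)) < (c * b))) evaluates to true; next b becomes -6; next val becomes 28; next final value 28
verdict: not equivalent; witness: a=-3, b=-2, c=-5


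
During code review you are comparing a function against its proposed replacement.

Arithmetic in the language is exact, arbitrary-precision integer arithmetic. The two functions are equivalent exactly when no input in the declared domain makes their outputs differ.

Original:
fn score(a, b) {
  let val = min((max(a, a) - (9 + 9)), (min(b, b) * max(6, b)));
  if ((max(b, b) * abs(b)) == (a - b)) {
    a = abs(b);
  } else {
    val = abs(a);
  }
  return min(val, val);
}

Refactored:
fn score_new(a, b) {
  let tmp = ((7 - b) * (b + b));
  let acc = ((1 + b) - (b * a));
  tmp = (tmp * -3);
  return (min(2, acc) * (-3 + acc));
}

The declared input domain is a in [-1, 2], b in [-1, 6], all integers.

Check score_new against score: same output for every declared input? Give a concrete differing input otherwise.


Not equivalent: a=-1, b=-1 separates them (1 vs 4).
score: val=-19, then ((max(b, b) * abs(b)) == (a - b)) is false, then val=1, then returns 1
score_new: tmp=-16, then acc=-1, then tmp=48, then returns 4
verdict: not equivalent; witness: a=-1, b=-1


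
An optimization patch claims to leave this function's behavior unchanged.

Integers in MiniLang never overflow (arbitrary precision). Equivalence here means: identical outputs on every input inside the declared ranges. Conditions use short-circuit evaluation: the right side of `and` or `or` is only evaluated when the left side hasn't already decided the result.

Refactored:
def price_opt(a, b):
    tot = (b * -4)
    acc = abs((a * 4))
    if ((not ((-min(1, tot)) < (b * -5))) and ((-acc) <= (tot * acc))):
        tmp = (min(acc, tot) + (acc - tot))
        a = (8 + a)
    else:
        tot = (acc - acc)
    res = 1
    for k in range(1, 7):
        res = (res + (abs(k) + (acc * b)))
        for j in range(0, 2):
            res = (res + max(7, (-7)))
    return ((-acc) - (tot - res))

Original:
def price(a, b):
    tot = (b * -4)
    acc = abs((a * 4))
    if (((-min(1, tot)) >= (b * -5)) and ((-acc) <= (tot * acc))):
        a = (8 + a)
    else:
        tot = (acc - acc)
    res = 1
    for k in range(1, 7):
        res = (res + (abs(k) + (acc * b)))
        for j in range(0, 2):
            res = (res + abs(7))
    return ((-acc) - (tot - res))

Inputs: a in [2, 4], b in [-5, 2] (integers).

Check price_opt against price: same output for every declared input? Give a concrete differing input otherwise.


Equivalent — the differences include arithmetic usage differs; also boolean connective usage differs; also constant usage differs; also min/max/abs usage differs; also comparison usage differs; also local variable names differ; also statement counts differ, yet no declared input distinguishes the two.
One worked example (a=2, b=-2) — price: tot=8, then acc=8, then (((-min(1, tot)) >= (b * -5)) and ((-acc) <= (tot * acc))) is false, then tot=0, then res=1, then (k=1), then res=-14, then (j=0), then res=-7, then (j=1), then res=0, then (k=2), then res=-14, then (j=0), then res=-7, then (j=1), then res=0, then (k=3), then res=-13, then (j=0), then res=-6, then (j=1), then res=1, then (k=4), then res=-11, then (j=0), then res=-4, then (j=1), then res=3, then (k=5), then res=-8, then (j=0), then res=-1, then (j=1), then res=6, then (k=6), then res=-4, then (j=0), then res=3, then (j=1), then res=10, then returns 2; price_opt: tot=8, then acc=8, then ((not ((-min(1, tot)) < (b * -5))) and ((-acc) <= (tot * acc))) is false, then tot=0, then res=1, then (k=1), then res=-14, then (j=0), then res=-7, then (j=1), then res=0, then (k=2), then res=-14, then (j=0), then res=-7, then (j=1), then res=0, then (k=3), then res=-13, then (j=0), then res=-6, then (j=1), then res=1, then (k=4), then res=-11, then (j=0), then res=-4, then (j=1), then res=3, then (k=5), then res=-8, then (j=0), then res=-1, then (j=1), then res=6, then (k=6), then res=-4, then (j=0), then res=3, then (j=1), then res=10, then returns 2; agreement on 2.
An exhaustive pass over the 24 declared inputs shows identical outputs.
verdict: equivalent


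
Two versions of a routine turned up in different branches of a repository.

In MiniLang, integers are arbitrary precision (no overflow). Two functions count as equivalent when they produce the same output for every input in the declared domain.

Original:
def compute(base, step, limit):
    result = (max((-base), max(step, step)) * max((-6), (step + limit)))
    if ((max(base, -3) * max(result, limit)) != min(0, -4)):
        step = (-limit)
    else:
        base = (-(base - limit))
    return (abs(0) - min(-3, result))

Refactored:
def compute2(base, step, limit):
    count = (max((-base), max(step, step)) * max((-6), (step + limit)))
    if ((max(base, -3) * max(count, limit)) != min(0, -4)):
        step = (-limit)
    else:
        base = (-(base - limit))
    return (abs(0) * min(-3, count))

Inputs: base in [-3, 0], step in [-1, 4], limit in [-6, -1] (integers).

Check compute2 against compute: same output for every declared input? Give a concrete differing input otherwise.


These are not equivalent — on base=-3, step=-1, limit=-6 the outputs split (18 vs 0).
compute: result becomes -18; next ((max(base, -3) * max(result, limit)) != min(0, -4)) evaluates to true; next step becomes 6; next final value 18
compute2: count becomes -18; next ((max(base, -3) * max(count, limit)) != min(0, -4)) evaluates to true; next step becomes 6; next final value 0
verdict: not equivalent; witness: base=-3, step=-1, limit=-6


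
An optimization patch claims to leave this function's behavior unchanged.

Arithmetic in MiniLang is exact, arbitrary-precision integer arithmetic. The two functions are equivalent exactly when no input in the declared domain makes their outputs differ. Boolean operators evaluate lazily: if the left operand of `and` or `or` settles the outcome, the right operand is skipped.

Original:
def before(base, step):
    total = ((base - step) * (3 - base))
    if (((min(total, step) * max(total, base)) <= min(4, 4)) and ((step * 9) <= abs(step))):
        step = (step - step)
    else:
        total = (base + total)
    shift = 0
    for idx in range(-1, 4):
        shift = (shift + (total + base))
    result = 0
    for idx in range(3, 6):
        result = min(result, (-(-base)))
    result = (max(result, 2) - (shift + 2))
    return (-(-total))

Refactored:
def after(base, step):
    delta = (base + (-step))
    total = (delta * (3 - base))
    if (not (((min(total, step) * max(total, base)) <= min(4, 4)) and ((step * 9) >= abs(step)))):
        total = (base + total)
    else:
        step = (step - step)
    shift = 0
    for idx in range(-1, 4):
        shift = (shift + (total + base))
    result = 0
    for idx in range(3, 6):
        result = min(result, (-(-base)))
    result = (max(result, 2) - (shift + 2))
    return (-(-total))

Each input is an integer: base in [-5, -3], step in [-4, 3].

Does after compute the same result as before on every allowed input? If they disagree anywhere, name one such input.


There is a counterexample at base=-4, step=-4: 0 on one side, -4 on the other.
before: total=0, then (((min(total, step) * max(total, base)) <= min(4, 4)) and ((step * 9) <= abs(step))) is true, then step=0, then shift=0, then (idx=-1), then shift=-4, then (idx=0), then shift=-8, then (idx=1), then shift=-12, then (idx=2), then shift=-16, then (idx=3), then shift=-20, then result=0, then (idx=3), then result=-4, then (idx=4), then result=-4, then (idx=5), then result=-4, then result=20, then returns 0
after: delta=0, then total=0, then (not (((min(total, step) * max(total, base)) <= min(4, 4)) and ((step * 9) >= abs(step)))) is true, then total=-4, then shift=0, then (idx=-1), then shift=-8, then (idx=0), then shift=-16, then (idx=1), then shift=-24, then (idx=2), then shift=-32, then (idx=3), then shift=-40, then result=0, then (idx=3), then result=-4, then (idx=4), then result=-4, then (idx=5), then result=-4, then result=40, then returns -4
verdict: not equivalent; witness: base=-4, step=-4


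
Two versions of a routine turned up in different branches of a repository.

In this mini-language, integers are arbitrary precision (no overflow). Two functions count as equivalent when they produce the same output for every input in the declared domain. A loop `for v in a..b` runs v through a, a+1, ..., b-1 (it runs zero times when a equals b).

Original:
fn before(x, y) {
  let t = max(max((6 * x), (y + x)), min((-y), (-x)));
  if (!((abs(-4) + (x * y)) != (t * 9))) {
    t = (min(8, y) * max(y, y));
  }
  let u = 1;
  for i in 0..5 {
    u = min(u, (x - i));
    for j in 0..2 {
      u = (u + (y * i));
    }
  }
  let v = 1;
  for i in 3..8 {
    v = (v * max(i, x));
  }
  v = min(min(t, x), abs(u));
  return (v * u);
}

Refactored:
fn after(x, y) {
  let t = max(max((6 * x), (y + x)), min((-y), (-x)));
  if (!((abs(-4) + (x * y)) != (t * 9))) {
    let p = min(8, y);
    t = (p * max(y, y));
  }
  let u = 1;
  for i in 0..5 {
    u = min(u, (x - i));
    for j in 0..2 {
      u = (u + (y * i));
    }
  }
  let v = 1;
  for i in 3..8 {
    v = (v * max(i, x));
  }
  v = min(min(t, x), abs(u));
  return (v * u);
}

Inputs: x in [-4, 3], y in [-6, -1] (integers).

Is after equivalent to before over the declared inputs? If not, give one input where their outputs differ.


Side by side, the visible changes include: statement counts differ, plus local variable names differ.
Tracing x=2, y=-6: before: t becomes 12; next (!((abs(-4) + (x * y)) != (t * 9))) evaluates to false; next u becomes 1; next at i=0:; next u becomes 1; next at j=0:; next u becomes 1; next at j=1:; next u becomes 1; next at i=1:; next u becomes 1; next at j=0:; next u becomes -5; next at j=1:; next u becomes -11; next at i=2:; next u becomes -11; next at j=0:; next u becomes -23; next at j=1:; next u becomes -35; next at i=3:; next u becomes -35; next at j=0:; next u becomes -53; next at j=1:; next u becomes -71; next at i=4:; next u becomes -71; next at j=0:; next u becomes -95; next at j=1:; next u becomes -119; next v becomes 1; next at i=3:; next v becomes 3; next at i=4:; next v becomes 12; next at i=5:; next v becomes 60; next at i=6:; next v becomes 360; next at i=7:; next v becomes 2520; next v becomes 2; next final value -238 | after: t becomes 12; next (!((abs(-4) + (x * y)) != (t * 9))) evaluates to false; next u becomes 1; next at i=0:; next u becomes 1; next at j=0:; next u becomes 1; next at j=1:; next u becomes 1; next at i=1:; next u becomes 1; next at j=0:; next u becomes -5; next at j=1:; next u becomes -11; next at i=2:; next u becomes -11; next at j=0:; next u becomes -23; next at j=1:; next u becomes -35; next at i=3:; next u becomes -35; next at j=0:; next u becomes -53; next at j=1:; next u becomes -71; next at i=4:; next u becomes -71; next at j=0:; next u becomes -95; next at j=1:; next u becomes -119; next v becomes 1; next at i=3:; next v becomes 3; next at i=4:; next v becomes 12; next at i=5:; next v becomes 60; next at i=6:; next v becomes 360; next at i=7:; next v becomes 2520; next v becomes 2; next final value -238 — matching result -238.
Across all 48 domain points the two functions coincide.
verdict: equivalent


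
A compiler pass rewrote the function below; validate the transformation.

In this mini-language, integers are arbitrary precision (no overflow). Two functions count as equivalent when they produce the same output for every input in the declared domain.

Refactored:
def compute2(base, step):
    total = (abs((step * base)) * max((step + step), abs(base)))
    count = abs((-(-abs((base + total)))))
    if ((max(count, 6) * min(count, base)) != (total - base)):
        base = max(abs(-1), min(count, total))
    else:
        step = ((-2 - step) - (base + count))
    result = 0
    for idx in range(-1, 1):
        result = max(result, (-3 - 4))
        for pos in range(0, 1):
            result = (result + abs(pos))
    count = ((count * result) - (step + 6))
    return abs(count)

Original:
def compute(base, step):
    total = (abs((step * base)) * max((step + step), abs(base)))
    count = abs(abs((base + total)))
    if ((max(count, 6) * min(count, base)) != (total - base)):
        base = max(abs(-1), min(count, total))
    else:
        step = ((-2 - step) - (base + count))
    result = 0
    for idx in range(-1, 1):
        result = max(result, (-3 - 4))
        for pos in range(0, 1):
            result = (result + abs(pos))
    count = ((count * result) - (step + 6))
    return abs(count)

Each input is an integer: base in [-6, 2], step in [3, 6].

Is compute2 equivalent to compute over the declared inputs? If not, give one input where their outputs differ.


This is a faithful refactor — same computation, different form, but the computed results match everywhere.
As a probe, take base=-1, step=5: compute runs total becomes 50; next count becomes 49; next ((max(count, 6) * min(count, base)) != (total - base)) evaluates to true; next base becomes 49; next result becomes 0; next at idx=-1:; next result becomes 0; next at pos=0:; next result becomes 0; next at idx=0:; next result becomes 0; next at pos=0:; next result becomes 0; next count becomes -11; next final value 11; compute2 runs total becomes 50; next count becomes 49; next ((max(count, 6) * min(count, base)) != (total - base)) evaluates to true; next base becomes 49; next result becomes 0; next at idx=-1:; next result becomes 0; next at pos=0:; next result becomes 0; next at idx=0:; next result becomes 0; next at pos=0:; next result becomes 0; next count becomes -11; next final value 11; both end at 11.
Across all 36 domain points the two functions coincide.
verdict: equivalent


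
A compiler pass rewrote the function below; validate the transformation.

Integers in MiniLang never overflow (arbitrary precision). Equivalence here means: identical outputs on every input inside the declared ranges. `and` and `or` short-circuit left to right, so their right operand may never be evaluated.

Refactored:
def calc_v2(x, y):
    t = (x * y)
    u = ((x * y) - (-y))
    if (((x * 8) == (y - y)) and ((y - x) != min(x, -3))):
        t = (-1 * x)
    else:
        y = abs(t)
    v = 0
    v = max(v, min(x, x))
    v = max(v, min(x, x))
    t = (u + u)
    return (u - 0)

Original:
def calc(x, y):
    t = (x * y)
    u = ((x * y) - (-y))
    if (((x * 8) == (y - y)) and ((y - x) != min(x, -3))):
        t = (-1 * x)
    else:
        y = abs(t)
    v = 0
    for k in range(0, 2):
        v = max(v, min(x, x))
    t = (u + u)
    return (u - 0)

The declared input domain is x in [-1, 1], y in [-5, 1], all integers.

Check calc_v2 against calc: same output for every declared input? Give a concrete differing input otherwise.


Differences: min/max/abs usage differs, loop structure differs, local variable names differ — yet all 21 inputs agree.
verdict: equivalent


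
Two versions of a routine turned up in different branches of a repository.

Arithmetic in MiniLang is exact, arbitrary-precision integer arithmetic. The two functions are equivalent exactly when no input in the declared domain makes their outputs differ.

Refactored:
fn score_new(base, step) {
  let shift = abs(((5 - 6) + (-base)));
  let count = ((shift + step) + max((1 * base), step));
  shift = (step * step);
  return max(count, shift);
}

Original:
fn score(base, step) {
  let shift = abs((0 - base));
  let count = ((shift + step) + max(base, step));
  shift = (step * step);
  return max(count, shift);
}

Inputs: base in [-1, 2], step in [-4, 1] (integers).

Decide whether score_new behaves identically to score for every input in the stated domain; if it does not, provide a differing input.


There is a counterexample at base=-1, step=0: 1 on one side, 0 on the other.
score: shift=1, then count=1, then shift=0, then returns 1
score_new: shift=0, then count=0, then shift=0, then returns 0
verdict: not equivalent; witness: base=-1, step=0


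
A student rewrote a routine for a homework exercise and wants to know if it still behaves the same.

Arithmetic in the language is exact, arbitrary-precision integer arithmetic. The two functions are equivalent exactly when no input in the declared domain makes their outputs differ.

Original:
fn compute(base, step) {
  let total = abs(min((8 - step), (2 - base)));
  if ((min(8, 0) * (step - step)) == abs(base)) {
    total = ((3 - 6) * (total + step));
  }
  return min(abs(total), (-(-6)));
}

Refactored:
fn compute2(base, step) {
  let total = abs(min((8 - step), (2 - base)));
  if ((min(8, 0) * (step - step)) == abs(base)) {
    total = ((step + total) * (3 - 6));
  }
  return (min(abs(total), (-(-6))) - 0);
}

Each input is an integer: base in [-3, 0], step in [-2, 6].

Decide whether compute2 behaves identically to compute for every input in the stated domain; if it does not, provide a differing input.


Comparing the listings, the differences include: constant usage differs; also arithmetic usage differs.
One worked example (base=-2, step=3) — compute: total becomes 4; next ((min(8, 0) * (step - step)) == abs(base)) evaluates to false; next final value 4; compute2: total becomes 4; next ((min(8, 0) * (step - step)) == abs(base)) evaluates to false; next final value 4; agreement on 4.
Checked all 36 inputs in the declared domain: the outputs agree on every one.
verdict: equivalent


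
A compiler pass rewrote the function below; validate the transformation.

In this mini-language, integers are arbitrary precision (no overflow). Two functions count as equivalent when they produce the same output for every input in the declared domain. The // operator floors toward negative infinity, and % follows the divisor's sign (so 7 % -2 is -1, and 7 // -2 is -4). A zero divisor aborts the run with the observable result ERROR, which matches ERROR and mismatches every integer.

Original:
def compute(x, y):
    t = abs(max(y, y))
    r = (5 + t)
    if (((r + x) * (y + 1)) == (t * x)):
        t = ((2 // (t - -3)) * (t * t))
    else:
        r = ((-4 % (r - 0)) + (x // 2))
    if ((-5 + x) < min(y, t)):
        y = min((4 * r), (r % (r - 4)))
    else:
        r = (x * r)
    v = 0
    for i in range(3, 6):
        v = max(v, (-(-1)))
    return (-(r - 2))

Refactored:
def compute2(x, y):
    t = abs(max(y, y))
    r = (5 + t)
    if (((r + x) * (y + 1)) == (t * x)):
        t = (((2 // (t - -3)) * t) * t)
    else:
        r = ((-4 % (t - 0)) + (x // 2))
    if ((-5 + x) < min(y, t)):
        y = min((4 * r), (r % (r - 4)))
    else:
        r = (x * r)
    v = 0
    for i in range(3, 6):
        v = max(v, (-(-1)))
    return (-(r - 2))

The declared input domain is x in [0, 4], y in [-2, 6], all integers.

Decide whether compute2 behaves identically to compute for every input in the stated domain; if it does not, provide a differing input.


Input x=0, y=-2: -1 from compute versus 2 from compute2.
verdict: not equivalent; witness: x=0, y=-2


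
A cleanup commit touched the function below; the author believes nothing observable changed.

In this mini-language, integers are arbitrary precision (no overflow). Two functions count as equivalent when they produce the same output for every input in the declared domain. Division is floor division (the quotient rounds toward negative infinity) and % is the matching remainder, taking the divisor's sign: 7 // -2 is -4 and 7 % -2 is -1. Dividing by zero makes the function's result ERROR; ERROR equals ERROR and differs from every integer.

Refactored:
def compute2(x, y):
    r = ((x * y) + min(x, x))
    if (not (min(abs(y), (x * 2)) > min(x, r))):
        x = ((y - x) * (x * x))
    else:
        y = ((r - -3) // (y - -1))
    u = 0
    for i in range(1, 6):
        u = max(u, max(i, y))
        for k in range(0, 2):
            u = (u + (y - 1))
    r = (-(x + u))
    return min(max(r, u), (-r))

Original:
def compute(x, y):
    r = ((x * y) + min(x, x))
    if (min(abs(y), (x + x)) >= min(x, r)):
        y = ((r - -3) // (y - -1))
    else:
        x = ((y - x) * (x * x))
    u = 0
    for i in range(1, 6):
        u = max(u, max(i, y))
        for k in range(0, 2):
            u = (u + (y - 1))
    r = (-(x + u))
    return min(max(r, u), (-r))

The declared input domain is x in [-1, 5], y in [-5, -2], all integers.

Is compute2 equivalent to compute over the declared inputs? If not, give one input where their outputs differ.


The rewrite breaks on x=0, y=-5, where the results are 1 and -7.
compute: r becomes 0; next (min(abs(y), (x + x)) >= min(x, r)) evaluates to true; next y becomes -1; next u becomes 0; next at i=1:; next u becomes 1; next at k=0:; next u becomes -1; next at k=1:; next u becomes -3; next at i=2:; next u becomes 2; next at k=0:; next u becomes 0; next at k=1:; next u becomes -2; next at i=3:; next u becomes 3; next at k=0:; next u becomes 1; next at k=1:; next u becomes -1; next at i=4:; next u becomes 4; next at k=0:; next u becomes 2; next at k=1:; next u becomes 0; next at i=5:; next u becomes 5; next at k=0:; next u becomes 3; next at k=1:; next u becomes 1; next r becomes -1; next final value 1
compute2: r becomes 0; next (not (min(abs(y), (x * 2)) > min(x, r))) evaluates to true; next x becomes 0; next u becomes 0; next at i=1:; next u becomes 1; next at k=0:; next u becomes -5; next at k=1:; next u becomes -11; next at i=2:; next u becomes 2; next at k=0:; next u becomes -4; next at k=1:; next u becomes -10; next at i=3:; next u becomes 3; next at k=0:; next u becomes -3; next at k=1:; next u becomes -9; next at i=4:; next u becomes 4; next at k=0:; next u becomes -2; next at k=1:; next u becomes -8; next at i=5:; next u becomes 5; next at k=0:; next u becomes -1; next at k=1:; next u becomes -7; next r becomes 7; next final value -7
verdict: not equivalent; witness: x=0, y=-5


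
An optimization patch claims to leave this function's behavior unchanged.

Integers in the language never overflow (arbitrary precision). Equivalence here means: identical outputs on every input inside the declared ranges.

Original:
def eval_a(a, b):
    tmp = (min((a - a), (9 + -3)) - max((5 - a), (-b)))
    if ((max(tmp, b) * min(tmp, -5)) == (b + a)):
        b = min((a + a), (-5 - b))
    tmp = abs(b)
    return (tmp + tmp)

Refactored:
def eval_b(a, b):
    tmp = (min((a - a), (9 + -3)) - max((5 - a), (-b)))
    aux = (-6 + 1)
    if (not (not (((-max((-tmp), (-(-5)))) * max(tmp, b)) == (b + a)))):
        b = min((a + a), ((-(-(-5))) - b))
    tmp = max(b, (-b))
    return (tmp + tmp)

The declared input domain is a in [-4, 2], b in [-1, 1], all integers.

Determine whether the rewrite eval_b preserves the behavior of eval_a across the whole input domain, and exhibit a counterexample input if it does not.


Reading the diff, among the changes: statement counts differ, plus local variable names differ, plus arithmetic usage differs, plus boolean connective usage differs, plus constant usage differs, plus min/max/abs usage differs.
One worked example (a=2, b=1) — eval_a: tmp=-3, then ((max(tmp, b) * min(tmp, -5)) == (b + a)) is false, then tmp=1, then returns 2; eval_b: tmp=-3, then aux=-5, then (not (not (((-max((-tmp), (-(-5)))) * max(tmp, b)) == (b + a)))) is false, then tmp=1, then returns 2; agreement on 2.
Checked all 21 inputs in the declared domain: the outputs agree on every one.
verdict: equivalent


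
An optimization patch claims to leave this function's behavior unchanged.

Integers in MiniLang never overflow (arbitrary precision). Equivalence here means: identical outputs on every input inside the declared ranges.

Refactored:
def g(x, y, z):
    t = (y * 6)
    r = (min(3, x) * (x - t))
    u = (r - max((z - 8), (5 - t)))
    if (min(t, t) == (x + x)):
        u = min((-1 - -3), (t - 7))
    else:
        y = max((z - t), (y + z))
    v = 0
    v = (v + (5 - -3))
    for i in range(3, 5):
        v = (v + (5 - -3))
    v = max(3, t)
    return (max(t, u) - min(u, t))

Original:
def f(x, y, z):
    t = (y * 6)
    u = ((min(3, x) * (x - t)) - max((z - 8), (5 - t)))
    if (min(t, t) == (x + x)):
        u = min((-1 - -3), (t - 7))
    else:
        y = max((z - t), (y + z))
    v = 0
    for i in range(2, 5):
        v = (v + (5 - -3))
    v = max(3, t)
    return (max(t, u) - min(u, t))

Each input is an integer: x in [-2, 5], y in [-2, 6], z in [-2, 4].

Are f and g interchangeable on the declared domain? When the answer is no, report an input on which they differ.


Side by side, the visible changes include: local variable names differ, plus arithmetic usage differs, plus loop structure differs, plus constant usage differs, plus statement counts differ.
Spot check at x=0, y=1, z=1 — f: t = 6; u = 1; (min(t, t) == (x + x)) -> false; y = 2; v = 0; [i=2]; v = 8; [i=3]; v = 16; [i=4]; v = 24; v = 6; return 5. g: t = 6; r = 0; u = 1; (min(t, t) == (x + x)) -> false; y = 2; v = 0; v = 8; [i=3]; v = 16; [i=4]; v = 24; v = 6; return 5. Both give 5.
Across all 504 domain points the two functions coincide.
verdict: equivalent


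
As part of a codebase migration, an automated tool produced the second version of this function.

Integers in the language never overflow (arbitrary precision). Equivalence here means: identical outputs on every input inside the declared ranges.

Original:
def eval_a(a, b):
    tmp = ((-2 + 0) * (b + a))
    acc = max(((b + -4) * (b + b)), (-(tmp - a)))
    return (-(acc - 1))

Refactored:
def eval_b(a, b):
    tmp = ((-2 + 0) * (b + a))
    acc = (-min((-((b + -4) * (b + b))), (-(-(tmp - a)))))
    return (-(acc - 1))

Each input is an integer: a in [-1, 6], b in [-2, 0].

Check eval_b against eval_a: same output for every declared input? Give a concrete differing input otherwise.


Behavior is preserved: although min/max/abs usage differs, the outputs never diverge.
One worked example (a=1, b=-1) — eval_a: tmp becomes 0; next acc becomes 10; next final value -9; eval_b: tmp becomes 0; next acc becomes 10; next final value -9; agreement on -9.
An exhaustive pass over the 24 declared inputs shows identical outputs.
verdict: equivalent


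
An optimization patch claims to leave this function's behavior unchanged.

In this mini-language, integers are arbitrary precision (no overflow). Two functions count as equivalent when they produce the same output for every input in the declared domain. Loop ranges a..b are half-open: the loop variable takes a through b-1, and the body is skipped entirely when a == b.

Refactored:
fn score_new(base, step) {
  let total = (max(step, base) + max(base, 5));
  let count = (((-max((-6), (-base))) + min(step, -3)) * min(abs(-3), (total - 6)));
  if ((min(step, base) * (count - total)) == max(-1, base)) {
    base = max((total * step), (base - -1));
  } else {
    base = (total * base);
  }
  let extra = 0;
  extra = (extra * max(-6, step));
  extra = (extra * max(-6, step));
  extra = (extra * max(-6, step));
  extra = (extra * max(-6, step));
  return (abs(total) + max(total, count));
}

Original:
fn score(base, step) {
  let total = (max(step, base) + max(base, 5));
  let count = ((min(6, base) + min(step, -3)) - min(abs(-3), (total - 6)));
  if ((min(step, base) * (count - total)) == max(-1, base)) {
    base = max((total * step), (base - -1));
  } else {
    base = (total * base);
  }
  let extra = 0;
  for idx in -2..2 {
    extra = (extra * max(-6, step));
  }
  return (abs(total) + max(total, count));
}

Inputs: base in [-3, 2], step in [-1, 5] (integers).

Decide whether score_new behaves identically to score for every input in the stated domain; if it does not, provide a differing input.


Run the pair on base=-3, step=-1.
score: total becomes 4; next count becomes -4; next ((min(step, base) * (count - total)) == max(-1, base)) evaluates to false; next base becomes -12; next extra becomes 0; next at idx=-2:; next extra becomes 0; next at idx=-1:; next extra becomes 0; next at idx=0:; next extra becomes 0; next at idx=1:; next extra becomes 0; next final value 8
score_new: total becomes 4; next count becomes 12; next ((min(step, base) * (count - total)) == max(-1, base)) evaluates to false; next base becomes -12; next extra becomes 0; next extra becomes 0; next extra becomes 0; next extra becomes 0; next extra becomes 0; next final value 16
8 against 16: the behavior changed.
verdict: not equivalent; witness: base=-3, step=-1


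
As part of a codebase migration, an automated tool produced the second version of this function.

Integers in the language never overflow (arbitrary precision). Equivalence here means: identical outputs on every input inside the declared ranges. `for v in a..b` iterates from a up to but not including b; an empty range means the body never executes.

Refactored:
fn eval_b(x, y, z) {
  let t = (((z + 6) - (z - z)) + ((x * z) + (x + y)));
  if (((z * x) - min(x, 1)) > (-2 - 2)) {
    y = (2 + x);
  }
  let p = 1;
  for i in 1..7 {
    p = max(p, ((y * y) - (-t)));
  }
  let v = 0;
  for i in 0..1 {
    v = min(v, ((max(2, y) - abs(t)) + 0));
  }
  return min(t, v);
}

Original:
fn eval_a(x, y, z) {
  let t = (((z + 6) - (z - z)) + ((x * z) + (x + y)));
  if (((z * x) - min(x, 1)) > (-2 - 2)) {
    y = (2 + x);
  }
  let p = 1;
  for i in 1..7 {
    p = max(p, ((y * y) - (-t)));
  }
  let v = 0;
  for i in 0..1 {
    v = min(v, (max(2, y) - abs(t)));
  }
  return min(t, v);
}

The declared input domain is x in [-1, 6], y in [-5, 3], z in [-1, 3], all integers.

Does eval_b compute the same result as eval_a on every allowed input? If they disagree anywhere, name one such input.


This is a faithful refactor — arithmetic usage differs, and constant usage differs, but the computed results match everywhere.
One worked example (x=2, y=2, z=-1) — eval_a: t = 7; (((z * x) - min(x, 1)) > (-2 - 2)) -> true; y = 4; p = 1; [i=1]; p = 23; [i=2]; p = 23; [i=3]; p = 23; [i=4]; p = 23; [i=5]; p = 23; [i=6]; p = 23; v = 0; [i=0]; v = -3; return -3; eval_b: t = 7; (((z * x) - min(x, 1)) > (-2 - 2)) -> true; y = 4; p = 1; [i=1]; p = 23; [i=2]; p = 23; [i=3]; p = 23; [i=4]; p = 23; [i=5]; p = 23; [i=6]; p = 23; v = 0; [i=0]; v = -3; return -3; agreement on -3.
Every one of the 360 inputs gives matching results.
verdict: equivalent


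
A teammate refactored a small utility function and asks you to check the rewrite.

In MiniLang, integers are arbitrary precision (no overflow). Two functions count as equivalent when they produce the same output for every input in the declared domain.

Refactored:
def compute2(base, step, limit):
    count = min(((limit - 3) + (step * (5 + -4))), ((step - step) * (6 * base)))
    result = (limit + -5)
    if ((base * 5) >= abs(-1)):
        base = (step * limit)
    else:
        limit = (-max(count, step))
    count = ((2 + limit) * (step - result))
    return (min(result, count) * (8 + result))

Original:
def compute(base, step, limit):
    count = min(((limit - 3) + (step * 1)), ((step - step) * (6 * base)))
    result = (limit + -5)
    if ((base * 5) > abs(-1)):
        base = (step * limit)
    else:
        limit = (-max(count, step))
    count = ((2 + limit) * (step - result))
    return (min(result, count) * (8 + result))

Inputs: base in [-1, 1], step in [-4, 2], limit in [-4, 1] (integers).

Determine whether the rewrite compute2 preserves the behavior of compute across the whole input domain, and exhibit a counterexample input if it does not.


Equivalent. The edit looks behavioral (`((base * 5) > abs(-1))` became `((base * 5) >= abs(-1))`), but over these ranges it never changes the outcome.
An exhaustive pass over the 126 declared inputs shows identical outputs.
One worked example (base=-1, step=1, limit=-2) — compute: count=-4, then result=-7, then ((base * 5) > abs(-1)) is false, then limit=-1, then count=8, then returns -7; compute2: count=-4, then result=-7, then ((base * 5) >= abs(-1)) is false, then limit=-1, then count=8, then returns -7; agreement on -7.
verdict: equivalent


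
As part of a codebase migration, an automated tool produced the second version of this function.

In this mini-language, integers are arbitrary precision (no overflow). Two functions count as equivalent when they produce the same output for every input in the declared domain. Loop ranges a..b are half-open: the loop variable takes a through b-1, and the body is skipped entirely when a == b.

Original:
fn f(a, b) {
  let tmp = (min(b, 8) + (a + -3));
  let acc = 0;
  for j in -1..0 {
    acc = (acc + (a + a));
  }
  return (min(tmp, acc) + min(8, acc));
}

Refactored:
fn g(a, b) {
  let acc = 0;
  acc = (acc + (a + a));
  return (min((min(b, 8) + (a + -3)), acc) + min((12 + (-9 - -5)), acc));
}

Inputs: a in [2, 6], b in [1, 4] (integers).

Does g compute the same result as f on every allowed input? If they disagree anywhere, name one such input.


Reading the diff, among the changes: loop structure differs; and local variable names differ; and statement counts differ; and arithmetic usage differs; and constant usage differs.
One worked example (a=3, b=2) — f: tmp=2, then acc=0, then (j=-1), then acc=6, then returns 8; g: acc=0, then acc=6, then returns 8; agreement on 8.
Every one of the 20 inputs gives matching results.
verdict: equivalent


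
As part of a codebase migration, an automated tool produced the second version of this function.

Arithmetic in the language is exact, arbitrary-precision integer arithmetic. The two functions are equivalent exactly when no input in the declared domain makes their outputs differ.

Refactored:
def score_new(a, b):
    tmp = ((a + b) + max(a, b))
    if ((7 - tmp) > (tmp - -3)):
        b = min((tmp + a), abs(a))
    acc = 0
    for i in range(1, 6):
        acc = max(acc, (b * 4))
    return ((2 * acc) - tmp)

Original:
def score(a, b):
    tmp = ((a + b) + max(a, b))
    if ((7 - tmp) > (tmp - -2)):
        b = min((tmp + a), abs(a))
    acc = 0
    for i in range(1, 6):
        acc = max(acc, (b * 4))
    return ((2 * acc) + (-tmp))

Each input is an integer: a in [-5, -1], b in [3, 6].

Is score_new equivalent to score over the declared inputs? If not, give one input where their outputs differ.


Not equivalent: a=-4, b=3 separates them (-2 vs 22).
score: tmp = 2; ((7 - tmp) > (tmp - -2)) -> true; b = -2; acc = 0; [i=1]; acc = 0; [i=2]; acc = 0; [i=3]; acc = 0; [i=4]; acc = 0; [i=5]; acc = 0; return -2
score_new: tmp = 2; ((7 - tmp) > (tmp - -3)) -> false; acc = 0; [i=1]; acc = 12; [i=2]; acc = 12; [i=3]; acc = 12; [i=4]; acc = 12; [i=5]; acc = 12; return 22
verdict: not equivalent; witness: a=-4, b=3


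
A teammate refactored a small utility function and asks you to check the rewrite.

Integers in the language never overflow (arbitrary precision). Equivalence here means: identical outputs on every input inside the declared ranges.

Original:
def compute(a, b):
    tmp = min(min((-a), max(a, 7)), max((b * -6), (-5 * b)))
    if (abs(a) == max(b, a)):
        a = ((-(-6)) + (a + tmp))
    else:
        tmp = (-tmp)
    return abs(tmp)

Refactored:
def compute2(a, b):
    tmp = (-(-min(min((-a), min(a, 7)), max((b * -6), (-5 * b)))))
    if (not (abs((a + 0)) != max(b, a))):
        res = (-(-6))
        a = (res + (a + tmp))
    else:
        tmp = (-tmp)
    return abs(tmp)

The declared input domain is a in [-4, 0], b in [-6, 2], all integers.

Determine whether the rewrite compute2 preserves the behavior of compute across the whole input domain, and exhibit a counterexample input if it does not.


These are not equivalent — on a=-4, b=0 the outputs split (0 vs 4).
compute: tmp becomes 0; next (abs(a) == max(b, a)) evaluates to false; next tmp becomes 0; next final value 0
compute2: tmp becomes -4; next (not (abs((a + 0)) != max(b, a))) evaluates to false; next tmp becomes 4; next final value 4
verdict: not equivalent; witness: a=-4, b=0
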